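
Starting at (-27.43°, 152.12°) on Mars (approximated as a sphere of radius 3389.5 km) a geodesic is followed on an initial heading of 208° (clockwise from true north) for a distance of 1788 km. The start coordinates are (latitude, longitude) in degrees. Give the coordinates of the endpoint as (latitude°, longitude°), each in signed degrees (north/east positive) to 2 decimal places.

-52.42°, 129.32°

Angular distance δ = d/R = 1788/3389.5 = 0.52751 rad; initial bearing θ = 3.6303 rad.
sin φ₂ = sin φ₁ cos δ + cos φ₁ sin δ cos θ = (-0.4607)(0.8641) + (0.8876)(0.5034)(-0.8829) = -0.7925, so φ₂ = -52.42°.
Δλ = atan2(sin θ sin δ cos φ₁, cos δ − sin φ₁ sin φ₂) = atan2(-0.2098, 0.4990) = -22.801°.
λ₂ = 152.120° − 22.801° = 129.32°.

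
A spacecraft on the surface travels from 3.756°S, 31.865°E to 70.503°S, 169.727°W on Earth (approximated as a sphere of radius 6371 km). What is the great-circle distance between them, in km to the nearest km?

11604 km

In radians: φ₁ = -0.0656, φ₂ = -1.2305, Δλ = 158.408° = 2.7647 rad.
cos c = sin φ₁ sin φ₂ + cos φ₁ cos φ₂ cos Δλ = (-0.0655)(-0.9427) + (0.9979)(0.3338)(-0.9298) = -0.24792,
so c = arccos(-0.24792) = 1.82133 rad.
Distance = R·c = 6371 × 1.8213 ≈ 11604 km.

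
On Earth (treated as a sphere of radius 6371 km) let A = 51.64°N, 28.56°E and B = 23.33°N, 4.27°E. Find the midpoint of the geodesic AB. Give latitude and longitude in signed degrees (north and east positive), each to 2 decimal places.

38.09°, 14.03°

The central angle between A and B is δ = 0.5918 rad.
With f = 0.5, the slerp weights are sin((1−f)δ)/sin δ = 0.5227 and sin(fδ)/sin δ = 0.5227.
Weighted sum of the unit vectors: (0.5227)·(0.5451,0.2967,0.7841) + (0.5227)·(0.9157,0.0684,0.3960) = (0.7636, 0.1908, 0.6169).
Converting back: φ = atan2(z, √(x²+y²)) = 38.09°, λ = atan2(y, x) = 14.03°.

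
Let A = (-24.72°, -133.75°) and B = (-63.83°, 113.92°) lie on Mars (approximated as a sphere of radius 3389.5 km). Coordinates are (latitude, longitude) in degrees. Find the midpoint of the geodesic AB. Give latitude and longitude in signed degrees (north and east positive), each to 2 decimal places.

-57.27°, -162.59°

Central angle δ = 1.3458 rad. Interpolating on the sphere with fraction f = 0.5:
P = [sin((1−f)δ)·A + sin(fδ)·B] / sin δ = 0.6394·A + 0.6394·B in Cartesian coordinates,
giving P = (-0.5160, -0.1618, -0.8412), i.e. latitude -57.27°, longitude -162.59°.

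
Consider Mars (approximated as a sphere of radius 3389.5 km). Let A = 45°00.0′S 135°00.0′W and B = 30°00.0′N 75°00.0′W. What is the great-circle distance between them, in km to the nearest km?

5485 km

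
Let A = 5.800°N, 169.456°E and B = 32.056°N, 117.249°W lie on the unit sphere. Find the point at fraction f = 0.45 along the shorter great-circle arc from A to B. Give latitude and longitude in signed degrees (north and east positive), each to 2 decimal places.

Central angle δ = 1.2703 rad. Interpolating on the sphere with fraction f = 0.45:
P = [sin((1−f)δ)·A + sin(fδ)·B] / sin δ = 0.6734·A + 0.5664·B in Cartesian coordinates,
giving P = (-0.8784, -0.3042, 0.3687), i.e. latitude 21.63°, longitude -160.90°.

21.63°, -160.90°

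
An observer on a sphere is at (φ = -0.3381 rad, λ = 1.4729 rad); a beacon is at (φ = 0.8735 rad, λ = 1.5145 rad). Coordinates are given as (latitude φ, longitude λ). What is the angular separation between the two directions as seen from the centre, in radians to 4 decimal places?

With latitudes φ₁ = -19.372°, φ₂ = 50.048° and longitude difference Δλ = 2.384°:
cos c = sin φ₁ sin φ₂ + cos φ₁ cos φ₂ cos Δλ = (-0.3317)(0.7666) + (0.9434)(0.6421)(0.9991) = 0.35100,
so c = arccos(0.35100) = 1.21216 rad.
So the angular separation is 1.2122 rad.

1.2122 rad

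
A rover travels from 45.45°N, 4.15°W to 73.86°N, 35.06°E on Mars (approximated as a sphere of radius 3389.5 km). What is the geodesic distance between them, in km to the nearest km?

With latitudes φ₁ = 45.450°, φ₂ = 73.860° and longitude difference Δλ = 39.210°:
Haversine: a = sin²(Δφ/2) + cos φ₁ cos φ₂ sin²(Δλ/2) = 0.0602 + (0.7015)(0.2780)(0.1126) = 0.08217.
Central angle c = 2·arcsin(√a) = 0.58147 rad.
Distance = R·c = 3389.5 × 0.5815 ≈ 1971 km.

1971 km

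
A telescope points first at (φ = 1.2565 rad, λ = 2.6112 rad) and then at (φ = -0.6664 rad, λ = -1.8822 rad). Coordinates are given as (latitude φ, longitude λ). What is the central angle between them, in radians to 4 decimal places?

In radians: φ₁ = 1.2565, φ₂ = -0.6664, Δλ = 102.547° = 1.7898 rad.
Haversine: a = sin²(Δφ/2) + cos φ₁ cos φ₂ sin²(Δλ/2) = 0.6724 + (0.3091)(0.7861)(0.6086) = 0.82034.
Central angle c = 2·arcsin(√a) = 2.26617 rad.
So the angular separation is 2.2662 rad.

2.2662 rad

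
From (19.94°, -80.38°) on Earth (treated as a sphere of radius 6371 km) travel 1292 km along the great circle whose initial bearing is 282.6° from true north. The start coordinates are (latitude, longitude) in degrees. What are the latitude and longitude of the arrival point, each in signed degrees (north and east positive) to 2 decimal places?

22.05°, -92.62°

Angular distance δ = d/R = 1292/6371 = 0.20279 rad; initial bearing θ = 4.9323 rad.
sin φ₂ = sin φ₁ cos δ + cos φ₁ sin δ cos θ = (0.3410)(0.9795) + (0.9401)(0.2014)(0.2181) = 0.3753, so φ₂ = 22.05°.
Δλ = atan2(sin θ sin δ cos φ₁, cos δ − sin φ₁ sin φ₂) = atan2(-0.1848, 0.8515) = -12.243°.
λ₂ = -80.380° − 12.243° = -92.62°.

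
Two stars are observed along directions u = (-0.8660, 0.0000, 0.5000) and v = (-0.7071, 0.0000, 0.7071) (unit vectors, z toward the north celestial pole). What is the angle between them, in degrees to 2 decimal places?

u·v = 0.9659; |u| = 1.0000, |v| = 1.0000.
cos θ = (u·v)/(|u||v|) = 0.9659, so θ = 15.00°.

15.00°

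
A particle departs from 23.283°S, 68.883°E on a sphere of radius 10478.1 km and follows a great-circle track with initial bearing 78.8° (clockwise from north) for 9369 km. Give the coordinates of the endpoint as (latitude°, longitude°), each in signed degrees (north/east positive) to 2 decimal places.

Angular distance δ = d/R = 9369/10478.1 = 0.89415 rad; initial bearing θ = 1.3753 rad.
sin φ₂ = sin φ₁ cos δ + cos φ₁ sin δ cos θ = (-0.3953)(0.6262) + (0.9186)(0.7797)(0.1942) = -0.1084, so φ₂ = -6.22°.
Δλ = atan2(sin θ sin δ cos φ₁, cos δ − sin φ₁ sin φ₂) = atan2(0.7025, 0.5833) = 50.297°.
λ₂ = 68.883° + 50.297° = 119.18°.

-6.22°, 119.18°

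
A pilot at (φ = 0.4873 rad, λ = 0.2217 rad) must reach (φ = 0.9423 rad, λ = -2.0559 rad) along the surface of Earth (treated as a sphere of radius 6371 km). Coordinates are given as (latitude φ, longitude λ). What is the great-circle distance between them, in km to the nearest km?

9744 km

With latitudes φ₁ = 27.920°, φ₂ = 53.990° and longitude difference Δλ = -130.497°:
cos c = sin φ₁ sin φ₂ + cos φ₁ cos φ₂ cos Δλ = (0.4682)(0.8089) + (0.8836)(0.5879)(-0.6494) = 0.04140,
so c = arccos(0.04140) = 1.52938 rad.
Distance = R·c = 6371 × 1.5294 ≈ 9744 km.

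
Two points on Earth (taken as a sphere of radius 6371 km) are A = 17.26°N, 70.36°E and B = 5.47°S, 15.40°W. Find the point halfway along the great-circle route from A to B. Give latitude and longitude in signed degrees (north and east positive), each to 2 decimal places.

Central angle δ = 1.5288 rad. Interpolating on the sphere with fraction f = 0.5:
P = [sin((1−f)δ)·A + sin(fδ)·B] / sin δ = 0.6927·A + 0.6927·B in Cartesian coordinates,
giving P = (0.8871, 0.4399, 0.1395), i.e. latitude 8.02°, longitude 26.38°.

8.02°, 26.38°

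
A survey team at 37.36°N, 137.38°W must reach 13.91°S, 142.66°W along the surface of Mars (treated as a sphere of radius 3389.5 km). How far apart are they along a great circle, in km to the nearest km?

3047 km

Let φ₁ = 0.6521 rad, φ₂ = -0.2428 rad, and Δλ = -0.0922 rad.
cos c = sin φ₁ sin φ₂ + cos φ₁ cos φ₂ cos Δλ = (0.6068)(-0.2404) + (0.7948)(0.9707)(0.9958) = 0.62238,
so c = arccos(0.62238) = 0.89902 rad.
Distance = R·c = 3389.5 × 0.8990 ≈ 3047 km.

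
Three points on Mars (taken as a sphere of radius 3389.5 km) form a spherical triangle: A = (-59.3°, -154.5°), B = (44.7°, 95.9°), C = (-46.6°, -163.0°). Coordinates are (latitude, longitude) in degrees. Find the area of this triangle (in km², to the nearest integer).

4508350 km²

Side lengths (central angles): a = 2.2207, b = 0.2386, c = 2.3841 rad; semiperimeter s = 2.4217.
By l'Huilier's theorem, tan(E/4) = √[tan(s/2) tan((s−a)/2) tan((s−b)/2) tan((s−c)/2)], giving spherical excess E = 0.3924 rad.
Area = E·R² = 0.3924 × (3389.5)² ≈ 4508350 km².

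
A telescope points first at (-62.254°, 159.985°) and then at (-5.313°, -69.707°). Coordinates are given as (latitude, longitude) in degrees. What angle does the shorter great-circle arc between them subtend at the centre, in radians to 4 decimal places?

In radians: φ₁ = -1.0865, φ₂ = -0.0927, Δλ = 130.308° = 2.2743 rad.
cos c = sin φ₁ sin φ₂ + cos φ₁ cos φ₂ cos Δλ = (-0.8850)(-0.0926) + (0.4656)(0.9957)(-0.6469) = -0.21792,
so c = arccos(-0.21792) = 1.79048 rad.
So the angular separation is 1.7905 rad.

1.7905 rad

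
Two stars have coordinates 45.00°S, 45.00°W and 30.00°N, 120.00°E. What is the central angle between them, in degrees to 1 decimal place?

160.9°

In radians: φ₁ = -0.7854, φ₂ = 0.5236, Δλ = 165.000° = 2.8798 rad.
cos c = sin φ₁ sin φ₂ + cos φ₁ cos φ₂ cos Δλ = (-0.7071)(0.5000) + (0.7071)(0.8660)(-0.9659) = -0.94506,
so c = arccos(-0.94506) = 2.80857 rad.
So the angular separation is 160.9°.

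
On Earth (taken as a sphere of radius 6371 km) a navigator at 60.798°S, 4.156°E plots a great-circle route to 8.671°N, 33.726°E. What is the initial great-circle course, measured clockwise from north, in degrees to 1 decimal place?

30.6°

With φ₁ = -1.0611, φ₂ = 0.1513, Δλ = 0.5161 rad, the forward-azimuth formula gives
θ = atan2( sin Δλ cos φ₂ , cos φ₁ sin φ₂ − sin φ₁ cos φ₂ cos Δλ ) = atan2(0.4878, 0.8241) = 30.62°.
So the initial bearing is 30.6°.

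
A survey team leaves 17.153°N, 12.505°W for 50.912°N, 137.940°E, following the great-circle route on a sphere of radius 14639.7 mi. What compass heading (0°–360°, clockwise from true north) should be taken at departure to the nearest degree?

With φ₁ = 0.2994, φ₂ = 0.8886, Δλ = 2.6258 rad, the forward-azimuth formula gives
θ = atan2( sin Δλ cos φ₂ , cos φ₁ sin φ₂ − sin φ₁ cos φ₂ cos Δλ ) = atan2(0.3110, 0.9034) = 19.00°.
So the initial bearing is 19°.

19°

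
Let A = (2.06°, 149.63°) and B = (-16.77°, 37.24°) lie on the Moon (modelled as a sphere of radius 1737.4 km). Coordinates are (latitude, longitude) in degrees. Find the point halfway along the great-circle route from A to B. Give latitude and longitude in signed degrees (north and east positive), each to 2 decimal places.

-13.06°, 95.27°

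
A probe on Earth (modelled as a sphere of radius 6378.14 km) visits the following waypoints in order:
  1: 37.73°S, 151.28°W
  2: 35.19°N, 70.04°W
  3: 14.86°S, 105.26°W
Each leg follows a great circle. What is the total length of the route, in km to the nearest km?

18356 km

Leg 1→2: central angle 1.8278 rad, distance 11658.2 km.
Leg 2→3: central angle 1.0501 rad, distance 6697.4 km.
Total: 11658.2 + 6697.4 ≈ 18356 km.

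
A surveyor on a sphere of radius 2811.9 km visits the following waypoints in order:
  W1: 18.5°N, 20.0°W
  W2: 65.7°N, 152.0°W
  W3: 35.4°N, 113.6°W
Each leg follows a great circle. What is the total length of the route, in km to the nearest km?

6190 km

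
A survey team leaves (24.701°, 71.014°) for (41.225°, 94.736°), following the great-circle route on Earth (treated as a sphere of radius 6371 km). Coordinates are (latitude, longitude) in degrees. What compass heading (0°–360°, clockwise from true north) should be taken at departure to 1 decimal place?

Δλ = 23.722° = 0.4140 rad.
y = sin Δλ · cos φ₂ = (0.4023)(0.7521) = 0.3026
x = cos φ₁ sin φ₂ − sin φ₁ cos φ₂ cos Δλ = (0.9085)(0.6590) − (0.4179)(0.7521)(0.9155) = 0.3110
θ = atan2(y, x) = 44.22°, so the bearing is 44.2°.

44.2°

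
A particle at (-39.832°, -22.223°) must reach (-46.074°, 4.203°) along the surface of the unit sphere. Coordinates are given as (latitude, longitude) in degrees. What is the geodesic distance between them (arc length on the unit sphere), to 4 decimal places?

0.3528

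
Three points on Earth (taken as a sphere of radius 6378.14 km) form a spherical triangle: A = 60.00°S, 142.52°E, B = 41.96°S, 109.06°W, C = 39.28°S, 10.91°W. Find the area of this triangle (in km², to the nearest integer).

Side lengths (central angles): a = 1.2221, b = 1.3673, c = 1.0911 rad; semiperimeter s = 1.8402.
By l'Huilier's theorem, tan(E/4) = √[tan(s/2) tan((s−a)/2) tan((s−b)/2) tan((s−c)/2)], giving spherical excess E = 0.7870 rad.
Area = E·R² = 0.7870 × (6378.14)² ≈ 32015314 km².

32015314 km²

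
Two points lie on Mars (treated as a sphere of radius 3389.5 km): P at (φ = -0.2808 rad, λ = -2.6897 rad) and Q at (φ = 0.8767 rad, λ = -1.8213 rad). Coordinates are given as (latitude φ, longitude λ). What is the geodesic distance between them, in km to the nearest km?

4697 km

In radians: φ₁ = -0.2808, φ₂ = 0.8767, Δλ = 49.756° = 0.8684 rad.
cos c = sin φ₁ sin φ₂ + cos φ₁ cos φ₂ cos Δλ = (-0.2771)(0.7686) + (0.9608)(0.6397)(0.6460) = 0.18408,
so c = arccos(0.18408) = 1.38566 rad.
Distance = R·c = 3389.5 × 1.3857 ≈ 4697 km.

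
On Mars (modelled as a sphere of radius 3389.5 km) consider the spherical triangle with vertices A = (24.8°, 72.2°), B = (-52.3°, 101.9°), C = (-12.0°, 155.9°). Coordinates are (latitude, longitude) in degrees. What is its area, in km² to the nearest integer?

10716823 km²

Side lengths (central angles): a = 1.0285, b = 1.5606, c = 1.4199 rad; semiperimeter s = 2.0045.
By l'Huilier's theorem, tan(E/4) = √[tan(s/2) tan((s−a)/2) tan((s−b)/2) tan((s−c)/2)], giving spherical excess E = 0.9328 rad.
Area = E·R² = 0.9328 × (3389.5)² ≈ 10716823 km².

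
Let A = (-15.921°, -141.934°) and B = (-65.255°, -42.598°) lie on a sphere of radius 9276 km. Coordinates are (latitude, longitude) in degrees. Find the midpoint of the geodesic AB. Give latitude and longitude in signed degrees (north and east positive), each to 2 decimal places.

-50.22°, -117.13°

The central angle between A and B is δ = 1.3859 rad.
With f = 0.5, the slerp weights are sin((1−f)δ)/sin δ = 0.6499 and sin(fδ)/sin δ = 0.6499.
Weighted sum of the unit vectors: (0.6499)·(-0.7571,-0.5929,-0.2743) + (0.6499)·(0.3081,-0.2833,-0.9082) = (-0.2918, -0.5695, -0.7685).
Converting back: φ = atan2(z, √(x²+y²)) = -50.22°, λ = atan2(y, x) = -117.13°.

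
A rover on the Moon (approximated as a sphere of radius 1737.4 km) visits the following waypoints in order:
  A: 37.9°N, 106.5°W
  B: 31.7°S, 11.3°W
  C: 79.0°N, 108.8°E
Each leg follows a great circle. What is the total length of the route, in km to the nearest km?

Leg A→B: central angle 1.9645 rad, distance 3413.2 km.
Leg B→C: central angle 2.2108 rad, distance 3841.1 km.
Total: 3413.2 + 3841.1 ≈ 7254 km.

7254 km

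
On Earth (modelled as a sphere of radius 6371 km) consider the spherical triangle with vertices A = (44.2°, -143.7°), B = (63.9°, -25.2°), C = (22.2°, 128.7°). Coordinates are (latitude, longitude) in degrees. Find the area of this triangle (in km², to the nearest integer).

35944333 km²

Side lengths (central angles): a = 1.5973, b = 1.2753, c = 1.0752 rad; semiperimeter s = 1.9739.
By l'Huilier's theorem, tan(E/4) = √[tan(s/2) tan((s−a)/2) tan((s−b)/2) tan((s−c)/2)], giving spherical excess E = 0.8856 rad.
Area = E·R² = 0.8856 × (6371)² ≈ 35944333 km².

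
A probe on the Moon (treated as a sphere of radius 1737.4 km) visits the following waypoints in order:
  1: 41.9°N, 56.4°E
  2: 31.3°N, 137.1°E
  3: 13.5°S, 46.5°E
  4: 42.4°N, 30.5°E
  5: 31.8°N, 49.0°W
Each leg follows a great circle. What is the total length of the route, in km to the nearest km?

Leg 1→2: central angle 1.1043 rad, distance 1918.7 km.
Leg 2→3: central angle 1.7011 rad, distance 2955.6 km.
Leg 3→4: central angle 1.0089 rad, distance 1752.8 km.
Leg 4→5: central angle 1.0818 rad, distance 1879.6 km.
Total: 1918.7 + 2955.6 + 1752.8 + 1879.6 ≈ 8507 km.

8507 km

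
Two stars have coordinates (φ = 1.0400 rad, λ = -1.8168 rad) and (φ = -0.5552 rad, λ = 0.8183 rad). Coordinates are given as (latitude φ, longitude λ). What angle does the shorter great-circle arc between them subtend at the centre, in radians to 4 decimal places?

2.5513 rad

In radians: φ₁ = 1.0400, φ₂ = -0.5552, Δλ = 150.980° = 2.6351 rad.
cos c = sin φ₁ sin φ₂ + cos φ₁ cos φ₂ cos Δλ = (0.8624)(-0.5271) + (0.5062)(0.8498)(-0.8745) = -0.83076,
so c = arccos(-0.83076) = 2.55127 rad.
So the angular separation is 2.5513 rad.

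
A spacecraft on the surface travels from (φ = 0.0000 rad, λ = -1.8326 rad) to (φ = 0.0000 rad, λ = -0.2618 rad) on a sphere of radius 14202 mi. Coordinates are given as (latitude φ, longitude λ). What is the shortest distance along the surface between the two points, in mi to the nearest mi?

With latitudes φ₁ = 0.000°, φ₂ = 0.000° and longitude difference Δλ = 90.000°:
cos c = sin φ₁ sin φ₂ + cos φ₁ cos φ₂ cos Δλ = (0.0000)(0.0000) + (1.0000)(1.0000)(-0.0000) = -0.00000,
so c = arccos(-0.00000) = 1.57080 rad.
Distance = R·c = 14202 × 1.5708 ≈ 22309 mi.

22309 mi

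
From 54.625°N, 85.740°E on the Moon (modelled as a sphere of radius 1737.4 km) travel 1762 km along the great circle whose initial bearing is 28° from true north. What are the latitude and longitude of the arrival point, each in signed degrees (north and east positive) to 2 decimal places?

59.86°, -146.80°

Angular distance δ = d/R = 1762/1737.4 = 1.01416 rad; initial bearing θ = 0.4887 rad.
sin φ₂ = sin φ₁ cos δ + cos φ₁ sin δ cos θ = (0.8154)(0.5283) + (0.5789)(0.8490)(0.8829) = 0.8648, so φ₂ = 59.86°.
Δλ = atan2(sin θ sin δ cos φ₁, cos δ − sin φ₁ sin φ₂) = atan2(0.2308, -0.1768) = 127.458°.
λ₂ = 85.740° + 127.458° = 213.20° → -146.80° after wrapping to (−180°, 180°].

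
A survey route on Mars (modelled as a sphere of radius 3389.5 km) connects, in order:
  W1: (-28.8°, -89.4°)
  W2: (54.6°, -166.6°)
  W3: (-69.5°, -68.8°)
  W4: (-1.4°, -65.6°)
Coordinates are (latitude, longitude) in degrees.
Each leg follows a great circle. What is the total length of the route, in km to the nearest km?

Leg W1→W2: central angle 1.8548 rad, distance 6286.9 km.
Leg W2→W3: central angle 2.4833 rad, distance 8417.2 km.
Leg W3→W4: central angle 1.1892 rad, distance 4030.6 km.
Total: 6286.9 + 8417.2 + 4030.6 ≈ 18735 km.

18735 km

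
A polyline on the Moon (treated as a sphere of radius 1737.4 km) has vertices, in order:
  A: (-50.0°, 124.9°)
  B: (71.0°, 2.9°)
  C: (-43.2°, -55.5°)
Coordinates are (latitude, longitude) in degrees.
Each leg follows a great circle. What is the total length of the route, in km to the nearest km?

8132 km

Leg A→B: central angle 2.5593 rad, distance 4446.5 km.
Leg B→C: central angle 2.1210 rad, distance 3685.1 km.
Total: 4446.5 + 3685.1 ≈ 8132 km.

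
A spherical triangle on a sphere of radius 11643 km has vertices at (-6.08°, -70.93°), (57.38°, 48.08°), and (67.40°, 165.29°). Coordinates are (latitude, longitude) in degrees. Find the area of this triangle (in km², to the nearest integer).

Side lengths (central angles): a = 0.8191, b = 1.8863, c = 1.9275 rad; semiperimeter s = 2.3164.
By l'Huilier's theorem, tan(E/4) = √[tan(s/2) tan((s−a)/2) tan((s−b)/2) tan((s−c)/2)], giving spherical excess E = 1.1740 rad.
Area = E·R² = 1.1740 × (11643)² ≈ 159142021 km².

159142021 km²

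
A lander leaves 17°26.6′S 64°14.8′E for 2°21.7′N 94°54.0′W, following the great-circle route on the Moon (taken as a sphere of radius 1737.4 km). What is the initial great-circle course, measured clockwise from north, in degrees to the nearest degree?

Δλ = -159.147° = -2.7776 rad.
y = sin Δλ · cos φ₂ = (-0.3560)(0.9992) = -0.3557
x = cos φ₁ sin φ₂ − sin φ₁ cos φ₂ cos Δλ = (0.9540)(0.0412) − (-0.2998)(0.9992)(-0.9345) = -0.2406
θ = atan2(y, x) = -124.07°; adding 360° gives 236°.

236°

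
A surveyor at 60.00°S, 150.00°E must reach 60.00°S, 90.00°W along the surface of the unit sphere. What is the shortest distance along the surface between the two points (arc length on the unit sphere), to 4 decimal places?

0.8957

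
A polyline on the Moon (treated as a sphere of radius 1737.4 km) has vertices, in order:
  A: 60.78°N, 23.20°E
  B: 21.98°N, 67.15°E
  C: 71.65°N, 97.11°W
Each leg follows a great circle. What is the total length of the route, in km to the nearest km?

4094 km

Leg A→B: central angle 0.8598 rad, distance 1493.9 km.
Leg B→C: central angle 1.4965 rad, distance 2600.0 km.
Total: 1493.9 + 2600.0 ≈ 4094 km.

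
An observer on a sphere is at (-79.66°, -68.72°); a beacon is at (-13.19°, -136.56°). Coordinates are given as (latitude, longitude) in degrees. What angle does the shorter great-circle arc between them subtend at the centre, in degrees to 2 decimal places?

Let φ₁ = -1.3903 rad, φ₂ = -0.2302 rad, and Δλ = -1.1840 rad.
cos c = sin φ₁ sin φ₂ + cos φ₁ cos φ₂ cos Δλ = (-0.9838)(-0.2282) + (0.1795)(0.9736)(0.3772) = 0.29039,
so c = arccos(0.29039) = 1.27616 rad.
So the angular separation is 73.12°.

73.12°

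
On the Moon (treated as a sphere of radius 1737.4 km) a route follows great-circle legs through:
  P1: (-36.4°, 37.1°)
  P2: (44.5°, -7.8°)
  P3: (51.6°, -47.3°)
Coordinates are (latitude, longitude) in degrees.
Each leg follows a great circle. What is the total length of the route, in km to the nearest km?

3563 km

Leg P1→P2: central angle 1.5801 rad, distance 2745.2 km.
Leg P2→P3: central angle 0.4709 rad, distance 818.2 km.
Total: 2745.2 + 818.2 ≈ 3563 km.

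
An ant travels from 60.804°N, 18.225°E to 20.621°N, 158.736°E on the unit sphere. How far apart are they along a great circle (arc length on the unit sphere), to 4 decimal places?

1.6157

Let φ₁ = 1.0612 rad, φ₂ = 0.3599 rad, and Δλ = 2.4524 rad.
cos c = sin φ₁ sin φ₂ + cos φ₁ cos φ₂ cos Δλ = (0.8730)(0.3522) + (0.4878)(0.9359)(-0.7717) = -0.04490,
so c = arccos(-0.04490) = 1.61571 rad.
On the unit sphere the arc length equals the central angle: 1.6157.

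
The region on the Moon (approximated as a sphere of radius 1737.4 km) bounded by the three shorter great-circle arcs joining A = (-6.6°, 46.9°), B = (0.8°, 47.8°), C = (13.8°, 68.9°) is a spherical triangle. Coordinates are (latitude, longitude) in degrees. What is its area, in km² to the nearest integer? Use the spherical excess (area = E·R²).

Side lengths (central angles): a = 0.4293, b = 0.5216, c = 0.1301 rad; semiperimeter s = 0.5405.
By l'Huilier's theorem, tan(E/4) = √[tan(s/2) tan((s−a)/2) tan((s−b)/2) tan((s−c)/2)], giving spherical excess E = 0.0220 rad.
Area = E·R² = 0.0220 × (1737.4)² ≈ 66496 km².

66496 km²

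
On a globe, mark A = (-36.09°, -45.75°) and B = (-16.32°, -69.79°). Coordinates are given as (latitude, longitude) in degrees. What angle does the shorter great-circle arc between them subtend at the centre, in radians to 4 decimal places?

0.5079 rad

With latitudes φ₁ = -36.090°, φ₂ = -16.320° and longitude difference Δλ = -24.040°:
Haversine: a = sin²(Δφ/2) + cos φ₁ cos φ₂ sin²(Δλ/2) = 0.0295 + (0.8081)(0.9597)(0.0434) = 0.06311.
Central angle c = 2·arcsin(√a) = 0.50786 rad.
So the angular separation is 0.5079 rad.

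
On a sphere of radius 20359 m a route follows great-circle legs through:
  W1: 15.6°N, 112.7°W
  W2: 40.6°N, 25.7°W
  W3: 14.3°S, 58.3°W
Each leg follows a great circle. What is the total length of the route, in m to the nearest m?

Leg W1→W2: central angle 1.3559 rad, distance 27604.1 m.
Leg W2→W3: central angle 1.0938 rad, distance 22269.2 m.
Total: 27604.1 + 22269.2 ≈ 49873 m.

49873 m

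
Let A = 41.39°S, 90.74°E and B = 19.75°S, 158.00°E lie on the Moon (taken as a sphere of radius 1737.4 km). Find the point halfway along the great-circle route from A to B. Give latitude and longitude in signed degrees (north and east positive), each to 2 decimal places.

Central angle δ = 1.0514 rad. Interpolating on the sphere with fraction f = 0.5:
P = [sin((1−f)δ)·A + sin(fδ)·B] / sin δ = 0.5781·A + 0.5781·B in Cartesian coordinates,
giving P = (-0.5100, 0.6374, -0.5775), i.e. latitude -35.28°, longitude 128.66°.

-35.28°, 128.66°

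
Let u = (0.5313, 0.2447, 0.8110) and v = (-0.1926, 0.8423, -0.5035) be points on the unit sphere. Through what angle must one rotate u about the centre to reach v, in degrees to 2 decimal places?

u·v = -0.3046; |u| = 0.9999, |v| = 1.0000.
cos θ = (u·v)/(|u||v|) = -0.3046, so θ = 107.73°.

107.73°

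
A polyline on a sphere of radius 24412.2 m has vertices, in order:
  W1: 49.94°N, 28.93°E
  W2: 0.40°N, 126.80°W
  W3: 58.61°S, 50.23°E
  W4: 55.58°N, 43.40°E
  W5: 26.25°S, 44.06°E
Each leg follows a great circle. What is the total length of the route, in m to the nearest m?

188939 m

Leg W1→W2: central angle 2.1912 rad, distance 53491.6 m.
Leg W2→W3: central angle 2.1248 rad, distance 51871.4 m.
Leg W3→W4: central angle 1.9953 rad, distance 48709.3 m.
Leg W4→W5: central angle 1.4282 rad, distance 34866.4 m.
Total: 53491.6 + 51871.4 + 48709.3 + 34866.4 ≈ 188939 m.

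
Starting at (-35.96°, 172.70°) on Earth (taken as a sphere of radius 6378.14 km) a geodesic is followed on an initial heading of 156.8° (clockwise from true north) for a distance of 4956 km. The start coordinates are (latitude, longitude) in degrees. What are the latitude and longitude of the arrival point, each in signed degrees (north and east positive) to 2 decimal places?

-70.11°, -133.03°

Angular distance δ = d/R = 4956/6378.14 = 0.77703 rad; initial bearing θ = 2.7367 rad.
sin φ₂ = sin φ₁ cos δ + cos φ₁ sin δ cos θ = (-0.5872)(0.7130) + (0.8094)(0.7012)(-0.9191) = -0.9403, so φ₂ = -70.11°.
Δλ = atan2(sin θ sin δ cos φ₁, cos δ − sin φ₁ sin φ₂) = atan2(0.2236, 0.1608) = 54.273°.
λ₂ = 172.700° + 54.273° = 226.97° → -133.03° after wrapping to (−180°, 180°].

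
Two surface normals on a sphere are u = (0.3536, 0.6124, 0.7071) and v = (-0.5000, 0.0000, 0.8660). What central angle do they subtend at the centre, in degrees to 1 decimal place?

64.2°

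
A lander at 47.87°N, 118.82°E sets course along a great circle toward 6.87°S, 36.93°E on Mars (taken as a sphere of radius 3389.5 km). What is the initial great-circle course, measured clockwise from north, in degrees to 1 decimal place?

259.4°

With φ₁ = 0.8355, φ₂ = -0.1199, Δλ = -1.4293 rad, the forward-azimuth formula gives
θ = atan2( sin Δλ cos φ₂ , cos φ₁ sin φ₂ − sin φ₁ cos φ₂ cos Δλ ) = atan2(-0.9829, -0.1841) = -100.61°.
Adding 360° brings this into [0°, 360°): 259.4°.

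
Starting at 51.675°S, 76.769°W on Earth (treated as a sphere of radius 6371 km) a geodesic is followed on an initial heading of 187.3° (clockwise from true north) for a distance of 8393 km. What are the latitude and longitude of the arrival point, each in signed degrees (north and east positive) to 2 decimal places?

-52.39°, 114.86°

Angular distance δ = d/R = 8393/6371 = 1.31738 rad; initial bearing θ = 3.2690 rad.
sin φ₂ = sin φ₁ cos δ + cos φ₁ sin δ cos θ = (-0.7845)(0.2507) + (0.6201)(0.9681)(-0.9919) = -0.7921, so φ₂ = -52.39°.
Δλ = atan2(sin θ sin δ cos φ₁, cos δ − sin φ₁ sin φ₂) = atan2(-0.0763, -0.3707) = -168.373°.
λ₂ = -76.769° − 168.373° = -245.14° → 114.86° after wrapping to (−180°, 180°].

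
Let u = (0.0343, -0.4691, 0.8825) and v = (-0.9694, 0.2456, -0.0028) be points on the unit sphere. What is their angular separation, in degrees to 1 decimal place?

98.7°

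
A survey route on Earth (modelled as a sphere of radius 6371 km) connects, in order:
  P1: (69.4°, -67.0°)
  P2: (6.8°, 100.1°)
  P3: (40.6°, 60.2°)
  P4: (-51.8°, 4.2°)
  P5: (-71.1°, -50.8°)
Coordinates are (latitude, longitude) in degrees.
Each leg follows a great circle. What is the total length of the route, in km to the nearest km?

31980 km

Leg P1→P2: central angle 1.8026 rad, distance 11484.3 km.
Leg P2→P3: central angle 0.8560 rad, distance 5453.7 km.
Leg P3→P4: central angle 1.8223 rad, distance 11609.8 km.
Leg P4→P5: central angle 0.5387 rad, distance 3432.0 km.
Total: 11484.3 + 5453.7 + 11609.8 + 3432.0 ≈ 31980 km.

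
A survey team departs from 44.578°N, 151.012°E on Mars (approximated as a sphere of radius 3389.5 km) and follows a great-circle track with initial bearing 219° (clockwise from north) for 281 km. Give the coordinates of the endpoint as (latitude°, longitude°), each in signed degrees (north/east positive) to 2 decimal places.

40.82°, 147.06°

Angular distance δ = d/R = 281/3389.5 = 0.08290 rad; initial bearing θ = 3.8223 rad.
sin φ₂ = sin φ₁ cos δ + cos φ₁ sin δ cos θ = (0.7019)(0.9966) + (0.7123)(0.0828)(-0.7771) = 0.6536, so φ₂ = 40.82°.
Δλ = atan2(sin θ sin δ cos φ₁, cos δ − sin φ₁ sin φ₂) = atan2(-0.0371, 0.5378) = -3.948°.
λ₂ = 151.012° − 3.948° = 147.06°.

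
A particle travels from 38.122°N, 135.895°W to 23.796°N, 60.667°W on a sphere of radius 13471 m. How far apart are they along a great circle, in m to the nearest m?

15133 m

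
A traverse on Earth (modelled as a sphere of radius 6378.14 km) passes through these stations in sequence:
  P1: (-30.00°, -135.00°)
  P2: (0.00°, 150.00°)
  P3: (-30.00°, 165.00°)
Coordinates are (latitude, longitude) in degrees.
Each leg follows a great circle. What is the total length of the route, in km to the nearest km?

12276 km

Leg P1→P2: central angle 1.3447 rad, distance 8576.9 km.
Leg P2→P3: central angle 0.5799 rad, distance 3698.7 km.
Total: 8576.9 + 3698.7 ≈ 12276 km.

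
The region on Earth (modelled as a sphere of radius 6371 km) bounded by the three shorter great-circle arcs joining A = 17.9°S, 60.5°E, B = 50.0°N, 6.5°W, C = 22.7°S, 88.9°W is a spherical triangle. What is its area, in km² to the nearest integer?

Side lengths (central angles): a = 1.7897, b = 2.2614, c = 1.5672 rad; semiperimeter s = 2.8092.
By l'Huilier's theorem, tan(E/4) = √[tan(s/2) tan((s−a)/2) tan((s−b)/2) tan((s−c)/2)], giving spherical excess E = 2.7435 rad.
Area = E·R² = 2.7435 × (6371)² ≈ 111356397 km².

111356397 km²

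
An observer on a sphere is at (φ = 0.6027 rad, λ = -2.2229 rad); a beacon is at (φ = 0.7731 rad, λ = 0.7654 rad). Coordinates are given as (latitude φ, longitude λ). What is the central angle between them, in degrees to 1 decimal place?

Let φ₁ = 0.6027 rad, φ₂ = 0.7731 rad, and Δλ = 2.9883 rad.
Haversine: a = sin²(Δφ/2) + cos φ₁ cos φ₂ sin²(Δλ/2) = 0.0072 + (0.8238)(0.7157)(0.9941) = 0.59342.
Central angle c = 2·arcsin(√a) = 1.75875 rad.
So the angular separation is 100.8°.

100.8°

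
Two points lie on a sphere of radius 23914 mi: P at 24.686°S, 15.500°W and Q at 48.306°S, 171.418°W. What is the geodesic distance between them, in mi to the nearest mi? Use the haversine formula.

43358 mi

In radians: φ₁ = -0.4309, φ₂ = -0.8431, Δλ = -155.918° = -2.7213 rad.
Haversine: a = sin²(Δφ/2) + cos φ₁ cos φ₂ sin²(Δλ/2) = 0.0419 + (0.9086)(0.6652)(0.9565) = 0.61995.
Central angle c = 2·arcsin(√a) = 1.81306 rad.
Distance = R·c = 23914 × 1.8131 ≈ 43358 mi.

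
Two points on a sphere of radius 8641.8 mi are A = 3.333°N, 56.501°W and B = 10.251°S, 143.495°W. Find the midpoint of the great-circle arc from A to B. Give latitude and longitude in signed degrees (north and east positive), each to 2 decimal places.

Central angle δ = 1.5296 rad. Interpolating on the sphere with fraction f = 0.5:
P = [sin((1−f)δ)·A + sin(fδ)·B] / sin δ = 0.6930·A + 0.6930·B in Cartesian coordinates,
giving P = (-0.1663, -0.9826, -0.0830), i.e. latitude -4.76°, longitude -99.61°.

-4.76°, -99.61°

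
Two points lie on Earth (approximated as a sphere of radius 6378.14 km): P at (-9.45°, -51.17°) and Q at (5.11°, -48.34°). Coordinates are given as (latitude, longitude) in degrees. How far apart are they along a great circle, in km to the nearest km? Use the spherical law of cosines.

1651 km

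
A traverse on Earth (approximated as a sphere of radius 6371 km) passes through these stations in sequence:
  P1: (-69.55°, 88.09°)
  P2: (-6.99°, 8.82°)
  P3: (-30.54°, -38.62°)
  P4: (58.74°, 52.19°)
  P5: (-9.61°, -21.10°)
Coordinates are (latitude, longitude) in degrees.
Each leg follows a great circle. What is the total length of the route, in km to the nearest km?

Leg P1→P2: central angle 1.3912 rad, distance 8863.6 km.
Leg P2→P3: central angle 0.8762 rad, distance 5582.5 km.
Leg P3→P4: central angle 2.0272 rad, distance 12915.0 km.
Leg P4→P5: central angle 1.5664 rad, distance 9979.5 km.
Total: 8863.6 + 5582.5 + 12915.0 + 9979.5 ≈ 37341 km.

37341 km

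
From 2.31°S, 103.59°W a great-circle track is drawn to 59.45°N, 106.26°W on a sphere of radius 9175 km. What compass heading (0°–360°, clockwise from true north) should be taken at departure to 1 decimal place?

358.5°

Δλ = -2.670° = -0.0466 rad.
y = sin Δλ · cos φ₂ = (-0.0466)(0.5083) = -0.0237
x = cos φ₁ sin φ₂ − sin φ₁ cos φ₂ cos Δλ = (0.9992)(0.8612) − (-0.0403)(0.5083)(0.9989) = 0.8810
θ = atan2(y, x) = -1.54°; adding 360° gives 358.5°.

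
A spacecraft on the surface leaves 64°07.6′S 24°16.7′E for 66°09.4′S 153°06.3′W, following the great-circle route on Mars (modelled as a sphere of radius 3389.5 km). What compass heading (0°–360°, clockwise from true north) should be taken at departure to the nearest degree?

181°

Δλ = -177.383° = -3.0959 rad.
y = sin Δλ · cos φ₂ = (-0.0457)(0.4042) = -0.0185
x = cos φ₁ sin φ₂ − sin φ₁ cos φ₂ cos Δλ = (0.4364)(-0.9147) − (-0.8998)(0.4042)(-0.9990) = -0.7625
θ = atan2(y, x) = -178.61°; adding 360° gives 181°.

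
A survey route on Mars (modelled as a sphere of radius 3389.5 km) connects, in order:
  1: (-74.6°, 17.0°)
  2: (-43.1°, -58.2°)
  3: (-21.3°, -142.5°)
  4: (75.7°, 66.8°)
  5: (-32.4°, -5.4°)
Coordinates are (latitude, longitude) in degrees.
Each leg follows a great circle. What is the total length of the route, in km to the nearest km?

21128 km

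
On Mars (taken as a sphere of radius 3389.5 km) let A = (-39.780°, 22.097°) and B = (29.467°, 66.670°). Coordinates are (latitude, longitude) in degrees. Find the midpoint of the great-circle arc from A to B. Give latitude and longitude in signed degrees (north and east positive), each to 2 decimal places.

-5.57°, 45.85°

Central angle δ = 1.4082 rad. Interpolating on the sphere with fraction f = 0.5:
P = [sin((1−f)δ)·A + sin(fδ)·B] / sin δ = 0.6560·A + 0.6560·B in Cartesian coordinates,
giving P = (0.6933, 0.7141, -0.0970), i.e. latitude -5.57°, longitude 45.85°.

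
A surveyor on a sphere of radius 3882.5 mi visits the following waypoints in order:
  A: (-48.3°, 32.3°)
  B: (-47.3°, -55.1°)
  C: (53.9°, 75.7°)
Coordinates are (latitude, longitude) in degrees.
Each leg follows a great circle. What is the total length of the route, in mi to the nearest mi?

Leg A→B: central angle 0.9653 rad, distance 3747.7 mi.
Leg B→C: central angle 2.5961 rad, distance 10079.5 mi.
Total: 3747.7 + 10079.5 ≈ 13827 mi.

13827 mi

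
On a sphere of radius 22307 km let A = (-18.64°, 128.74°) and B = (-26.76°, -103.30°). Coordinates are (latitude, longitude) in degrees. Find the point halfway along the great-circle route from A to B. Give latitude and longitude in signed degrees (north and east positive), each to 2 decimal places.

Central angle δ = 1.9568 rad. Interpolating on the sphere with fraction f = 0.5:
P = [sin((1−f)δ)·A + sin(fδ)·B] / sin δ = 0.8955·A + 0.8955·B in Cartesian coordinates,
giving P = (-0.7150, -0.1163, -0.6894), i.e. latitude -43.59°, longitude -170.76°.

-43.59°, -170.76°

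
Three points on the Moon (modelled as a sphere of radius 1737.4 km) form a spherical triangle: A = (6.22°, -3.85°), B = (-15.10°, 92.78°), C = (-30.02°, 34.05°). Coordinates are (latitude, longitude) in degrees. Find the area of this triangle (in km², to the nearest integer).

1210389 km²

Side lengths (central angles): a = 0.9713, b = 0.8957, c = 1.7103 rad; semiperimeter s = 1.7886.
By l'Huilier's theorem, tan(E/4) = √[tan(s/2) tan((s−a)/2) tan((s−b)/2) tan((s−c)/2)], giving spherical excess E = 0.4010 rad.
Area = E·R² = 0.4010 × (1737.4)² ≈ 1210389 km².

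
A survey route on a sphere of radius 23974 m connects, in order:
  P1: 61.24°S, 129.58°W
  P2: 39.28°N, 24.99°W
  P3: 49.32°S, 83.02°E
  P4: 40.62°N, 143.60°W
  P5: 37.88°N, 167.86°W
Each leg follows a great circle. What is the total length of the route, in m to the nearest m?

Leg P1→P2: central angle 2.2768 rad, distance 54585.0 m.
Leg P2→P3: central angle 2.2603 rad, distance 54187.6 m.
Leg P3→P4: central angle 2.5563 rad, distance 61284.7 m.
Leg P4→P5: central angle 0.3303 rad, distance 7918.3 m.
Total: 54585.0 + 54187.6 + 61284.7 + 7918.3 ≈ 177976 m.

177976 m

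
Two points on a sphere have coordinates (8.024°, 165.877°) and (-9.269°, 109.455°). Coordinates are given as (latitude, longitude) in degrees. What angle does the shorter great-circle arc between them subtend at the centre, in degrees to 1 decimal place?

58.8°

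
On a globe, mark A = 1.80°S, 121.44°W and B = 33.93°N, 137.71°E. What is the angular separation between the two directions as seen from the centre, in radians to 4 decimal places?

1.7453 rad

With latitudes φ₁ = -1.800°, φ₂ = 33.930° and longitude difference Δλ = -100.850°:
cos c = sin φ₁ sin φ₂ + cos φ₁ cos φ₂ cos Δλ = (-0.0314)(0.5582) + (0.9995)(0.8297)(-0.1882) = -0.17364,
so c = arccos(-0.17364) = 1.74532 rad.
So the angular separation is 1.7453 rad.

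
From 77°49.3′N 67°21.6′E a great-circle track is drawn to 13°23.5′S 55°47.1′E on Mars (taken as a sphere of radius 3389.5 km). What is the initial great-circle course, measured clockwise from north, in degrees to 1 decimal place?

Δλ = -11.575° = -0.2020 rad.
y = sin Δλ · cos φ₂ = (-0.2007)(0.9728) = -0.1952
x = cos φ₁ sin φ₂ − sin φ₁ cos φ₂ cos Δλ = (0.2110)(-0.2316) − (0.9775)(0.9728)(0.9797) = -0.9804
θ = atan2(y, x) = -168.74°; adding 360° gives 191.3°.

191.3°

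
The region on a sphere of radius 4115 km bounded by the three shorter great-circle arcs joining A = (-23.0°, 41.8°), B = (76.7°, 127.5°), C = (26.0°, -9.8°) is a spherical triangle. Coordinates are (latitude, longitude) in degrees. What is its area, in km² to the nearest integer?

Side lengths (central angles): a = 1.2926, b = 1.2211, c = 1.9438 rad; semiperimeter s = 2.2287.
By l'Huilier's theorem, tan(E/4) = √[tan(s/2) tan((s−a)/2) tan((s−b)/2) tan((s−c)/2)], giving spherical excess E = 1.1118 rad.
Area = E·R² = 1.1118 × (4115)² ≈ 18826038 km².

18826038 km²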